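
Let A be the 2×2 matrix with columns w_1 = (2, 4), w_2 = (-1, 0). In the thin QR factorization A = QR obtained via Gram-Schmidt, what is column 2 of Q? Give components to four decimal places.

w_1 = (2, 4); ‖w_1‖ = 4.4721, so e_1 = (0.4472, 0.8944).
e_1·w_2 = 0.4472·(-1) + 0.8944·0 = -0.4472.
u_2 = w_2 + 0.4472·e_1 = (-0.8000, 0.4000).
‖u_2‖ = 0.8944, so e_2 = (-0.8944, 0.4472).

e_2 = (-0.8944, 0.4472)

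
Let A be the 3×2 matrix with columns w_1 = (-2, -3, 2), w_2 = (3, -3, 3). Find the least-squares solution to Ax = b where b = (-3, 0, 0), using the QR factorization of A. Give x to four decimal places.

w_1 = (-2, -3, 2); ‖w_1‖ = 4.1231, so q_1 = (-0.4851, -0.7276, 0.4851).
q_1·w_2 = (-0.4851)·3 + (-0.7276)·(-3) + 0.4851·3 = 2.1828.
u_2 = w_2 − 2.1828·q_1 = (4.0588, -1.4118, 1.9412).
‖u_2‖ = 4.7154, so q_2 = (0.8608, -0.2994, 0.4117).
Qᵀb = (1.4552, -2.5823).
Back-substitute: x_2 = -2.5823/4.7154 = -0.5476.
x_1 = (1.4552 − 2.1828·(-0.5476))/4.1231 = 0.6429.

x = (0.6429, -0.5476)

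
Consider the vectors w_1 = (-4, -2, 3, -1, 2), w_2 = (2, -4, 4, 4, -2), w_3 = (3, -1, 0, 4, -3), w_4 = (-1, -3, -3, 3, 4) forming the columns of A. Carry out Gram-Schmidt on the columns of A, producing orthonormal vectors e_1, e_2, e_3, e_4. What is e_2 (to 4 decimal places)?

e_2 = (0.3315, -0.5052, 0.4894, 0.5526, -0.3000)

e_1 = w_1/‖w_1‖ = (-4, -2, 3, -1, 2)/5.8310 = (-0.6860, -0.3430, 0.5145, -0.1715, 0.3430).
r_{12} = e_1·w_2 = 0.6860.
u_2 = w_2 − 0.6860·e_1 = (2.4706, -3.7647, 3.6471, 4.1176, -2.2353).
‖u_2‖ = 7.4518, so e_2 = (0.3315, -0.5052, 0.4894, 0.5526, -0.3000).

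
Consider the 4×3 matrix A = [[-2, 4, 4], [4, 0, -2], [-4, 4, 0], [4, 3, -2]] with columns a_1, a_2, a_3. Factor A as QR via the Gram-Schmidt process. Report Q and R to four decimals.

e_1 = a_1/‖a_1‖ = (-2, 4, -4, 4)/7.2111 = (-0.2774, 0.5547, -0.5547, 0.5547).
r_{12} = e_1·a_2 = -1.6641.
u_2 = a_2 + 1.6641·e_1 = (3.5385, 0.9231, 3.0769, 3.9231).
‖u_2‖ = 6.1831, so e_2 = (0.5723, 0.1493, 0.4976, 0.6345).
r_{13} = e_1·a_3 = -3.3282; r_{23} = e_2·a_3 = 0.7216.
u_3 = a_3 + 3.3282·e_1 − 0.7216·e_2 = (2.6640, -0.2616, -2.2052, -0.6117).
‖u_3‖ = 3.5217, so e_3 = (0.7564, -0.0743, -0.6262, -0.1737).

Q = [[-0.2774, 0.5723, 0.7564], [0.5547, 0.1493, -0.0743], [-0.5547, 0.4976, -0.6262], [0.5547, 0.6345, -0.1737]], R = [[7.2111, -1.6641, -3.3282], [0.0000, 6.1831, 0.7216], [0.0000, 0.0000, 3.5217]]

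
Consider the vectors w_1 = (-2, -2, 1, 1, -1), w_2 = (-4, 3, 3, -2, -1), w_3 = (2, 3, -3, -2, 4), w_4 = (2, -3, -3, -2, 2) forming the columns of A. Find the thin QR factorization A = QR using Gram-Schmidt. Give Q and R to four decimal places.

w_1 = (-2, -2, 1, 1, -1); ‖w_1‖ = 3.3166, so e_1 = (-0.6030, -0.6030, 0.3015, 0.3015, -0.3015).
e_1·w_2 = (-0.6030)·(-4) + (-0.6030)·3 + 0.3015·3 + 0.3015·(-2) + (-0.3015)·(-1) = 1.2060.
u_2 = w_2 − 1.2060·e_1 = (-3.2727, 3.7273, 2.6364, -2.3636, -0.6364).
‖u_2‖ = 6.1274, so e_2 = (-0.5341, 0.6083, 0.4303, -0.3857, -0.1039).
e_1·w_3 = (-0.6030)·2 + (-0.6030)·3 + 0.3015·(-3) + 0.3015·(-2) + (-0.3015)·4 = -5.7287; e_2·w_3 = (-0.5341)·2 + 0.6083·3 + 0.4303·(-3) + (-0.3857)·(-2) + (-0.1039)·4 = -0.1780.
u_3 = w_3 + 5.7287·e_1 + 0.1780·e_2 = (-1.5496, -0.3462, -1.1961, -0.3414, 2.2542).
‖u_3‖ = 3.0249, so e_3 = (-0.5123, -0.1145, -0.3954, -0.1129, 0.7452).
e_1·w_4 = (-0.6030)·2 + (-0.6030)·(-3) + 0.3015·(-3) + 0.3015·(-2) + (-0.3015)·2 = -1.5076; e_2·w_4 = (-0.5341)·2 + 0.6083·(-3) + 0.4303·(-3) + (-0.3857)·(-2) + (-0.1039)·2 = -3.6201; e_3·w_4 = (-0.5123)·2 + (-0.1145)·(-3) + (-0.3954)·(-3) + (-0.1129)·(-2) + 0.7452·2 = 2.2213.
u_4 = w_4 + 1.5076·e_1 + 3.6201·e_2 − 2.2213·e_3 = (0.2953, -1.4528, -0.1096, -2.6912, -0.4858).
‖u_4‖ = 3.1126, so e_4 = (0.0949, -0.4667, -0.0352, -0.8646, -0.1561).

Q = [[-0.6030, -0.5341, -0.5123, 0.0949], [-0.6030, 0.6083, -0.1145, -0.4667], [0.3015, 0.4303, -0.3954, -0.0352], [0.3015, -0.3857, -0.1129, -0.8646], [-0.3015, -0.1039, 0.7452, -0.1561]], R = [[3.3166, 1.2060, -5.7287, -1.5076], [0.0000, 6.1274, -0.1780, -3.6201], [0.0000, 0.0000, 3.0249, 2.2213], [0.0000, 0.0000, 0.0000, 3.1126]]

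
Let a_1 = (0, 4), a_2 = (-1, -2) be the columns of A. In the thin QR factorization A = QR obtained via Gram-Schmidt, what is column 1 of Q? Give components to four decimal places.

q_1 = a_1/‖a_1‖ = (0, 4)/4.0000 = (0.0000, 1.0000).

q_1 = (0.0000, 1.0000)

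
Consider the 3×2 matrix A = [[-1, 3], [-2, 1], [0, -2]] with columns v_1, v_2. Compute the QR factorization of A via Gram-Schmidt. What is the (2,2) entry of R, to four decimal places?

r_{22} = 3.0000

v_1 = (-1, -2, 0); ‖v_1‖ = 2.2361, so e_1 = (-0.4472, -0.8944, 0.0000).
e_1·v_2 = (-0.4472)·3 + (-0.8944)·1 + 0.0000·(-2) = -2.2361.
u_2 = v_2 + 2.2361·e_1 = (2.0000, -1.0000, -2.0000).
r_{22} = ‖u_2‖ = 3.0000.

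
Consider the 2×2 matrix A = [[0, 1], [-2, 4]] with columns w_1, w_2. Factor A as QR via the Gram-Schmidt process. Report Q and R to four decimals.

e_1 = w_1/‖w_1‖ = (0, -2)/2.0000 = (0.0000, -1.0000).
r_{12} = e_1·w_2 = -4.0000.
u_2 = w_2 + 4.0000·e_1 = (1.0000, 0.0000).
‖u_2‖ = 1.0000, so e_2 = (1.0000, 0.0000).

Q = [[0.0000, 1.0000], [-1.0000, 0.0000]], R = [[2.0000, -4.0000], [0.0000, 1.0000]]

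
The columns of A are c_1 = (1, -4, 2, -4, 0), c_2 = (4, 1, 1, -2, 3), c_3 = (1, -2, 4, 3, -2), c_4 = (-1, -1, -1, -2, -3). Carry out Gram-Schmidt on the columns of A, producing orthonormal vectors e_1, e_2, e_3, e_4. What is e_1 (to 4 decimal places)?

c_1 = (1, -4, 2, -4, 0); ‖c_1‖ = 6.0828, so e_1 = (0.1644, -0.6576, 0.3288, -0.6576, 0.0000).

e_1 = (0.1644, -0.6576, 0.3288, -0.6576, 0.0000)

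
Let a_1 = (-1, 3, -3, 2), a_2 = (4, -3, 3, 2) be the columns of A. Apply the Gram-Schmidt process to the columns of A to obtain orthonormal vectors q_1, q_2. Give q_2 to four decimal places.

a_1 = (-1, 3, -3, 2); ‖a_1‖ = 4.7958, so q_1 = (-0.2085, 0.6255, -0.6255, 0.4170).
q_1·a_2 = (-0.2085)·4 + 0.6255·(-3) + (-0.6255)·3 + 0.4170·2 = -3.7533.
u_2 = a_2 + 3.7533·q_1 = (3.2174, -0.6522, 0.6522, 3.5652).
‖u_2‖ = 4.8901, so q_2 = (0.6579, -0.1334, 0.1334, 0.7291).

q_2 = (0.6579, -0.1334, 0.1334, 0.7291)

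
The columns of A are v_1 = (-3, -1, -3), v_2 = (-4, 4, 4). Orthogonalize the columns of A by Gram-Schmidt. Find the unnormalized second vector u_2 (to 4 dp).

v_1 = (-3, -1, -3); ‖v_1‖ = 4.3589, so e_1 = (-0.6882, -0.2294, -0.6882).
e_1·v_2 = (-0.6882)·(-4) + (-0.2294)·4 + (-0.6882)·4 = -0.9177.
u_2 = v_2 + 0.9177·e_1 = (-4.6316, 3.7895, 3.3684).

u_2 = (-4.6316, 3.7895, 3.3684)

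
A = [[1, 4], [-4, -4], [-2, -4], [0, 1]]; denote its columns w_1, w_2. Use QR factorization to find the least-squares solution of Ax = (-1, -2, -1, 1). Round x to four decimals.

w_1 = (1, -4, -2, 0); ‖w_1‖ = 4.5826, so q_1 = (0.2182, -0.8729, -0.4364, 0.0000).
q_1·w_2 = 0.2182·4 + (-0.8729)·(-4) + (-0.4364)·(-4) + 0.0000·1 = 6.1101.
u_2 = w_2 − 6.1101·q_1 = (2.6667, 1.3333, -1.3333, 1.0000).
‖u_2‖ = 3.4157, so q_2 = (0.7807, 0.3904, -0.3904, 0.2928).
Qᵀb = (1.9640, -0.8783).
Back-substitute: x_2 = -0.8783/3.4157 = -0.2571.
x_1 = (1.9640 − 6.1101·(-0.2571))/4.5826 = 0.7714.

x = (0.7714, -0.2571)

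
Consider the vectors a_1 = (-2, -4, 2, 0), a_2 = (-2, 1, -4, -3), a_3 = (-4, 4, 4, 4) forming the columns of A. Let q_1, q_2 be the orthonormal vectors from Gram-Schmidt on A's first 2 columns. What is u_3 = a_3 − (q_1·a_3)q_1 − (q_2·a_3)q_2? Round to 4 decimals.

u_3 = (-5.5610, 3.8049, 2.0488, 2.2439)

q_1 = a_1/‖a_1‖ = (-2, -4, 2, 0)/4.8990 = (-0.4082, -0.8165, 0.4082, 0.0000).
r_{12} = q_1·a_2 = -1.6330.
u_2 = a_2 + 1.6330·q_1 = (-2.6667, -0.3333, -3.3333, -3.0000).
‖u_2‖ = 5.2281, so q_2 = (-0.5101, -0.0638, -0.6376, -0.5738).
r_{13} = q_1·a_3 = 0.0000; r_{23} = q_2·a_3 = -3.0604.
u_3 = a_3 + 0.0000·q_1 + 3.0604·q_2 = (-5.5610, 3.8049, 2.0488, 2.2439).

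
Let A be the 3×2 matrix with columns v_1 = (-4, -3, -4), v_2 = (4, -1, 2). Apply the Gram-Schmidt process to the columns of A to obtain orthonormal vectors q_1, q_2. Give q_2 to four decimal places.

v_1 = (-4, -3, -4); ‖v_1‖ = 6.4031, so q_1 = (-0.6247, -0.4685, -0.6247).
q_1·v_2 = (-0.6247)·4 + (-0.4685)·(-1) + (-0.6247)·2 = -3.2796.
u_2 = v_2 + 3.2796·q_1 = (1.9512, -2.5366, -0.0488).
‖u_2‖ = 3.2006, so q_2 = (0.6096, -0.7925, -0.0152).

q_2 = (0.6096, -0.7925, -0.0152)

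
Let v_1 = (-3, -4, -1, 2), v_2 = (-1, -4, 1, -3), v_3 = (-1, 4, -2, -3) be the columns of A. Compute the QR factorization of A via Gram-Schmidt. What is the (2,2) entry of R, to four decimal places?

v_1 = (-3, -4, -1, 2); ‖v_1‖ = 5.4772, so e_1 = (-0.5477, -0.7303, -0.1826, 0.3651).
e_1·v_2 = (-0.5477)·(-1) + (-0.7303)·(-4) + (-0.1826)·1 + 0.3651·(-3) = 2.1909.
u_2 = v_2 − 2.1909·e_1 = (0.2000, -2.4000, 1.4000, -3.8000).
r_{22} = ‖u_2‖ = 4.7117.

r_{22} = 4.7117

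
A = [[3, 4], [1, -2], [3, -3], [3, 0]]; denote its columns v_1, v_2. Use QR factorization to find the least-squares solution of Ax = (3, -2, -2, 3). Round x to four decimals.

v_1 = (3, 1, 3, 3); ‖v_1‖ = 5.2915, so q_1 = (0.5669, 0.1890, 0.5669, 0.5669).
q_1·v_2 = 0.5669·4 + 0.1890·(-2) + 0.5669·(-3) + 0.5669·0 = 0.1890.
u_2 = v_2 − 0.1890·q_1 = (3.8929, -2.0357, -3.1071, -0.1071).
‖u_2‖ = 5.3818, so q_2 = (0.7233, -0.3783, -0.5773, -0.0199).
Qᵀb = (1.8898, 4.0215).
Back-substitute: x_2 = 4.0215/5.3818 = 0.7472.
x_1 = (1.8898 − 0.1890·0.7472)/5.2915 = 0.3305.

x = (0.3305, 0.7472)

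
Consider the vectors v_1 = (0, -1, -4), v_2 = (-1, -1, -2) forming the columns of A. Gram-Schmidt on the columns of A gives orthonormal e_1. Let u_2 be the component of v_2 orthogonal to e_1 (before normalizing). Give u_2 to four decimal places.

e_1 = v_1/‖v_1‖ = (0, -1, -4)/4.1231 = (0.0000, -0.2425, -0.9701).
r_{12} = e_1·v_2 = 2.1828.
u_2 = v_2 − 2.1828·e_1 = (-1.0000, -0.4706, 0.1176).

u_2 = (-1.0000, -0.4706, 0.1176)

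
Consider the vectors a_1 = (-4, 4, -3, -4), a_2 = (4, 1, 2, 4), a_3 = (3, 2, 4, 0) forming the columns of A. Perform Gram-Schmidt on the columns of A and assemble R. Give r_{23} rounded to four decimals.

r_{23} = 3.0463

a_1 = (-4, 4, -3, -4); ‖a_1‖ = 7.5498, so q_1 = (-0.5298, 0.5298, -0.3974, -0.5298).
q_1·a_2 = (-0.5298)·4 + 0.5298·1 + (-0.3974)·2 + (-0.5298)·4 = -4.5034.
u_2 = a_2 + 4.5034·q_1 = (1.6140, 3.3860, 0.2105, 1.6140).
‖u_2‖ = 4.0889, so q_2 = (0.3947, 0.8281, 0.0515, 0.3947).
r_{23} = q_2·a_3 = 3.0463.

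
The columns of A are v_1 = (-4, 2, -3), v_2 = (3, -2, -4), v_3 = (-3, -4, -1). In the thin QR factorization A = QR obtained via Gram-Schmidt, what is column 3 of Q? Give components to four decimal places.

q_3 = (-0.4874, -0.8704, 0.0696)

v_1 = (-4, 2, -3); ‖v_1‖ = 5.3852, so q_1 = (-0.7428, 0.3714, -0.5571).
q_1·v_2 = (-0.7428)·3 + 0.3714·(-2) + (-0.5571)·(-4) = -0.7428.
u_2 = v_2 + 0.7428·q_1 = (2.4483, -1.7241, -4.4138).
‖u_2‖ = 5.3337, so q_2 = (0.4590, -0.3233, -0.8275).
q_1·v_3 = (-0.7428)·(-3) + 0.3714·(-4) + (-0.5571)·(-1) = 1.2999; q_2·v_3 = 0.4590·(-3) + (-0.3233)·(-4) + (-0.8275)·(-1) = 0.7435.
u_3 = v_3 − 1.2999·q_1 − 0.7435·q_2 = (-2.3758, -4.2424, 0.3394).
‖u_3‖ = 4.8742, so q_3 = (-0.4874, -0.8704, 0.0696).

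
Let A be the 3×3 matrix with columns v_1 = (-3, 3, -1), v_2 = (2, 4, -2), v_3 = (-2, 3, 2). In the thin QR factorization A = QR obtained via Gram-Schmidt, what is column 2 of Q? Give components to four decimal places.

e_2 = (0.7184, 0.6025, -0.3476)

v_1 = (-3, 3, -1); ‖v_1‖ = 4.3589, so e_1 = (-0.6882, 0.6882, -0.2294).
e_1·v_2 = (-0.6882)·2 + 0.6882·4 + (-0.2294)·(-2) = 1.8353.
u_2 = v_2 − 1.8353·e_1 = (3.2632, 2.7368, -1.5789).
‖u_2‖ = 4.5422, so e_2 = (0.7184, 0.6025, -0.3476).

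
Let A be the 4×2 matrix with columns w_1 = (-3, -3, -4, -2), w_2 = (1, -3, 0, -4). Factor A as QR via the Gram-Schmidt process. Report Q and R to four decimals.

Q = [[-0.4867, 0.4611], [-0.4867, -0.4150], [-0.6489, 0.3228], [-0.3244, -0.7148]], R = [[6.1644, 2.2711], [0.0000, 4.5653]]

w_1 = (-3, -3, -4, -2); ‖w_1‖ = 6.1644, so q_1 = (-0.4867, -0.4867, -0.6489, -0.3244).
q_1·w_2 = (-0.4867)·1 + (-0.4867)·(-3) + (-0.6489)·0 + (-0.3244)·(-4) = 2.2711.
u_2 = w_2 − 2.2711·q_1 = (2.1053, -1.8947, 1.4737, -3.2632).
‖u_2‖ = 4.5653, so q_2 = (0.4611, -0.4150, 0.3228, -0.7148).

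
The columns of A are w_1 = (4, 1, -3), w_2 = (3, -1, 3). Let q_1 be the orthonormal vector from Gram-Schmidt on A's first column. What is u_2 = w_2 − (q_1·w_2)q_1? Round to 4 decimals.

u_2 = (2.6923, -1.0769, 3.2308)

q_1 = w_1/‖w_1‖ = (4, 1, -3)/5.0990 = (0.7845, 0.1961, -0.5883).
r_{12} = q_1·w_2 = 0.3922.
u_2 = w_2 − 0.3922·q_1 = (2.6923, -1.0769, 3.2308).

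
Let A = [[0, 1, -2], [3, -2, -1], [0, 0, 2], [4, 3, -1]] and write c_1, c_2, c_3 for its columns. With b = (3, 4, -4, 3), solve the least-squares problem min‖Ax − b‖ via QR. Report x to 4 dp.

c_1 = (0, 3, 0, 4); ‖c_1‖ = 5.0000, so e_1 = (0.0000, 0.6000, 0.0000, 0.8000).
e_1·c_2 = 0.0000·1 + 0.6000·(-2) + 0.0000·0 + 0.8000·3 = 1.2000.
u_2 = c_2 − 1.2000·e_1 = (1.0000, -2.7200, 0.0000, 2.0400).
‖u_2‖ = 3.5440, so e_2 = (0.2822, -0.7675, 0.0000, 0.5756).
e_1·c_3 = 0.0000·(-2) + 0.6000·(-1) + 0.0000·2 + 0.8000·(-1) = -1.4000; e_2·c_3 = 0.2822·(-2) + (-0.7675)·(-1) + 0.0000·2 + 0.5756·(-1) = -0.3725.
u_3 = c_3 + 1.4000·e_1 + 0.3725·e_2 = (-1.8949, -0.4459, 2.0000, 0.3344).
‖u_3‖ = 2.8109, so e_3 = (-0.6741, -0.1586, 0.7115, 0.1190).
Qᵀb = (4.8000, -0.4966, -5.1460).
Back-substitute: x_3 = -5.1460/2.8109 = -1.8307.
x_2 = (-0.4966 + 0.3725·(-1.8307))/3.5440 = -0.3325.
x_1 = (4.8000 − 1.2000·(-0.3325) + 1.4000·(-1.8307))/5.0000 = 0.5272.

x = (0.5272, -0.3325, -1.8307)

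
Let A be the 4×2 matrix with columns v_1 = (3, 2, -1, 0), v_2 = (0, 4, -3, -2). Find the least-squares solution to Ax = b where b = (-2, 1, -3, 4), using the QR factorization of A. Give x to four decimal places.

q_1 = v_1/‖v_1‖ = (3, 2, -1, 0)/3.7417 = (0.8018, 0.5345, -0.2673, 0.0000).
r_{12} = q_1·v_2 = 2.9399.
u_2 = v_2 − 2.9399·q_1 = (-2.3571, 2.4286, -2.2143, -2.0000).
‖u_2‖ = 4.5119, so q_2 = (-0.5224, 0.5383, -0.4908, -0.4433).
Qᵀb = (-0.2673, 1.2823).
Back-substitute: x_2 = 1.2823/4.5119 = 0.2842.
x_1 = (-0.2673 − 2.9399·0.2842)/3.7417 = -0.2947.

x = (-0.2947, 0.2842)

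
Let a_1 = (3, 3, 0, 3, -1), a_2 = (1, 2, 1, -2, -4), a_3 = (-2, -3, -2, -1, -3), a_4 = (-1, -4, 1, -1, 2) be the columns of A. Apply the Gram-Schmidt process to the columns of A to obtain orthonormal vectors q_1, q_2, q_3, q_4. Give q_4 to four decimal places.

q_4 = (0.5247, -0.6428, 0.5428, 0.0857, -0.0974)

q_1 = a_1/‖a_1‖ = (3, 3, 0, 3, -1)/5.2915 = (0.5669, 0.5669, 0.0000, 0.5669, -0.1890).
r_{12} = q_1·a_2 = 1.3229.
u_2 = a_2 − 1.3229·q_1 = (0.2500, 1.2500, 1.0000, -2.7500, -3.7500).
‖u_2‖ = 4.9244, so q_2 = (0.0508, 0.2538, 0.2031, -0.5584, -0.7615).
r_{13} = q_1·a_3 = -2.8347; r_{23} = q_2·a_3 = 1.5738.
u_3 = a_3 + 2.8347·q_1 − 1.5738·q_2 = (-0.4728, -1.7923, -2.3196, 1.4860, -2.3373).
‖u_3‖ = 4.0605, so q_3 = (-0.1164, -0.4414, -0.5713, 0.3660, -0.5756).
r_{14} = q_1·a_4 = -3.7796; r_{24} = q_2·a_4 = -1.8276; r_{34} = q_3·a_4 = -0.2064.
u_4 = a_4 + 3.7796·q_1 + 1.8276·q_2 + 0.2064·q_3 = (1.2116, -1.4843, 1.2532, 0.1978, -0.2248).
‖u_4‖ = 2.3090, so q_4 = (0.5247, -0.6428, 0.5428, 0.0857, -0.0974).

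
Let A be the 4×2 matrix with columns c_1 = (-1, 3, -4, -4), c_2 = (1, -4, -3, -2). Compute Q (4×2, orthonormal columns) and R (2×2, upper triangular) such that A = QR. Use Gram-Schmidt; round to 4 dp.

Q = [[-0.1543, 0.2173], [0.4629, -0.8380], [-0.6172, -0.4345], [-0.6172, -0.2483]], R = [[6.4807, 1.0801], [0.0000, 5.3697]]

c_1 = (-1, 3, -4, -4); ‖c_1‖ = 6.4807, so q_1 = (-0.1543, 0.4629, -0.6172, -0.6172).
q_1·c_2 = (-0.1543)·1 + 0.4629·(-4) + (-0.6172)·(-3) + (-0.6172)·(-2) = 1.0801.
u_2 = c_2 − 1.0801·q_1 = (1.1667, -4.5000, -2.3333, -1.3333).
‖u_2‖ = 5.3697, so q_2 = (0.2173, -0.8380, -0.4345, -0.2483).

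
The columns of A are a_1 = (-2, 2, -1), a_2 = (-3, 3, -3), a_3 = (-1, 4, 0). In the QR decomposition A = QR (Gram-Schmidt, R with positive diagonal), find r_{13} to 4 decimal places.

r_{13} = 3.3333

a_1 = (-2, 2, -1); ‖a_1‖ = 3.0000, so e_1 = (-0.6667, 0.6667, -0.3333).
r_{13} = e_1·a_3 = 3.3333.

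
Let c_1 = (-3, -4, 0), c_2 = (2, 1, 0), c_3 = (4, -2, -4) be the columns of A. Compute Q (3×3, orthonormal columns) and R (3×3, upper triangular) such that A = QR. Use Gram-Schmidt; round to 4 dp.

c_1 = (-3, -4, 0); ‖c_1‖ = 5.0000, so e_1 = (-0.6000, -0.8000, 0.0000).
e_1·c_2 = (-0.6000)·2 + (-0.8000)·1 + 0.0000·0 = -2.0000.
u_2 = c_2 + 2.0000·e_1 = (0.8000, -0.6000, 0.0000).
‖u_2‖ = 1.0000, so e_2 = (0.8000, -0.6000, 0.0000).
e_1·c_3 = (-0.6000)·4 + (-0.8000)·(-2) + 0.0000·(-4) = -0.8000; e_2·c_3 = 0.8000·4 + (-0.6000)·(-2) + 0.0000·(-4) = 4.4000.
u_3 = c_3 + 0.8000·e_1 − 4.4000·e_2 = (0.0000, 0.0000, -4.0000).
‖u_3‖ = 4.0000, so e_3 = (0.0000, 0.0000, -1.0000).

Q = [[-0.6000, 0.8000, 0.0000], [-0.8000, -0.6000, 0.0000], [0.0000, 0.0000, -1.0000]], R = [[5.0000, -2.0000, -0.8000], [0.0000, 1.0000, 4.4000], [0.0000, 0.0000, 4.0000]]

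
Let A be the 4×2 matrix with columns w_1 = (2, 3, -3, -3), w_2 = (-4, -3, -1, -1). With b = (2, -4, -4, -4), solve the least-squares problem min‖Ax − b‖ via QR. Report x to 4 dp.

w_1 = (2, 3, -3, -3); ‖w_1‖ = 5.5678, so q_1 = (0.3592, 0.5388, -0.5388, -0.5388).
q_1·w_2 = 0.3592·(-4) + 0.5388·(-3) + (-0.5388)·(-1) + (-0.5388)·(-1) = -1.9757.
u_2 = w_2 + 1.9757·q_1 = (-3.2903, -1.9355, -2.0645, -2.0645).
‖u_2‖ = 4.8059, so q_2 = (-0.6846, -0.4027, -0.4296, -0.4296).
Qᵀb = (2.8737, 3.6783).
Back-substitute: x_2 = 3.6783/4.8059 = 0.7654.
x_1 = (2.8737 + 1.9757·0.7654)/5.5678 = 0.7877.

x = (0.7877, 0.7654)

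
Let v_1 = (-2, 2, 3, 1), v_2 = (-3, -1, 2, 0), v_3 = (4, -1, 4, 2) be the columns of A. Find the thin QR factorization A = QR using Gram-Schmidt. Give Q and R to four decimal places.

v_1 = (-2, 2, 3, 1); ‖v_1‖ = 4.2426, so e_1 = (-0.4714, 0.4714, 0.7071, 0.2357).
e_1·v_2 = (-0.4714)·(-3) + 0.4714·(-1) + 0.7071·2 + 0.2357·0 = 2.3570.
u_2 = v_2 − 2.3570·e_1 = (-1.8889, -2.1111, 0.3333, -0.5556).
‖u_2‖ = 2.9059, so e_2 = (-0.6500, -0.7265, 0.1147, -0.1912).
e_1·v_3 = (-0.4714)·4 + 0.4714·(-1) + 0.7071·4 + 0.2357·2 = 0.9428; e_2·v_3 = (-0.6500)·4 + (-0.7265)·(-1) + 0.1147·4 + (-0.1912)·2 = -1.7971.
u_3 = v_3 − 0.9428·e_1 + 1.7971·e_2 = (3.2763, -2.7500, 3.5395, 1.4342).
‖u_3‖ = 5.7342, so e_3 = (0.5714, -0.4796, 0.6173, 0.2501).

Q = [[-0.4714, -0.6500, 0.5714], [0.4714, -0.7265, -0.4796], [0.7071, 0.1147, 0.6173], [0.2357, -0.1912, 0.2501]], R = [[4.2426, 2.3570, 0.9428], [0.0000, 2.9059, -1.7971], [0.0000, 0.0000, 5.7342]]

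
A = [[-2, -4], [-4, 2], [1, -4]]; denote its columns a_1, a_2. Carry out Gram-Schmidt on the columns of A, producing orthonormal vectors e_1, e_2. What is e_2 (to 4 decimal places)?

e_1 = a_1/‖a_1‖ = (-2, -4, 1)/4.5826 = (-0.4364, -0.8729, 0.2182).
r_{12} = e_1·a_2 = -0.8729.
u_2 = a_2 + 0.8729·e_1 = (-4.3810, 1.2381, -3.8095).
‖u_2‖ = 5.9362, so e_2 = (-0.7380, 0.2086, -0.6417).

e_2 = (-0.7380, 0.2086, -0.6417)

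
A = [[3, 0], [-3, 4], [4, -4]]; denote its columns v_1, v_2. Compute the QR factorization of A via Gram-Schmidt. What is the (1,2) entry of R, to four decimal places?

v_1 = (3, -3, 4); ‖v_1‖ = 5.8310, so e_1 = (0.5145, -0.5145, 0.6860).
r_{12} = e_1·v_2 = -4.8020.

r_{12} = -4.8020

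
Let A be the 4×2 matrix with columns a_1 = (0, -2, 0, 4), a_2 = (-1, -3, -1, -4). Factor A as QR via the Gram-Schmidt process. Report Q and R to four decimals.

Q = [[0.0000, -0.2132], [-0.4472, -0.8528], [0.0000, -0.2132], [0.8944, -0.4264]], R = [[4.4721, -2.2361], [0.0000, 4.6904]]

a_1 = (0, -2, 0, 4); ‖a_1‖ = 4.4721, so q_1 = (0.0000, -0.4472, 0.0000, 0.8944).
q_1·a_2 = 0.0000·(-1) + (-0.4472)·(-3) + 0.0000·(-1) + 0.8944·(-4) = -2.2361.
u_2 = a_2 + 2.2361·q_1 = (-1.0000, -4.0000, -1.0000, -2.0000).
‖u_2‖ = 4.6904, so q_2 = (-0.2132, -0.8528, -0.2132, -0.4264).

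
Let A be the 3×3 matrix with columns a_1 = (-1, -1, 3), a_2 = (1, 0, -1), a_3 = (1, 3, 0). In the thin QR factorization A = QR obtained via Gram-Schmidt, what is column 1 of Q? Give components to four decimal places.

e_1 = (-0.3015, -0.3015, 0.9045)

e_1 = a_1/‖a_1‖ = (-1, -1, 3)/3.3166 = (-0.3015, -0.3015, 0.9045).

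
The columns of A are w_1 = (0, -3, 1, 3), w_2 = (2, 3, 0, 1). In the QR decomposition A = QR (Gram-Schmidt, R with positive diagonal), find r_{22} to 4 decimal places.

r_{22} = 3.4793

q_1 = w_1/‖w_1‖ = (0, -3, 1, 3)/4.3589 = (0.0000, -0.6882, 0.2294, 0.6882).
r_{12} = q_1·w_2 = -1.3765.
u_2 = w_2 + 1.3765·q_1 = (2.0000, 2.0526, 0.3158, 1.9474).
r_{22} = ‖u_2‖ = 3.4793.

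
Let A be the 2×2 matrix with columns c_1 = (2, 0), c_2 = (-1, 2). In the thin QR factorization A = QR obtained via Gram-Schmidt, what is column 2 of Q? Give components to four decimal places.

q_2 = (0.0000, 1.0000)

c_1 = (2, 0); ‖c_1‖ = 2.0000, so q_1 = (1.0000, 0.0000).
q_1·c_2 = 1.0000·(-1) + 0.0000·2 = -1.0000.
u_2 = c_2 + 1.0000·q_1 = (0.0000, 2.0000).
‖u_2‖ = 2.0000, so q_2 = (0.0000, 1.0000).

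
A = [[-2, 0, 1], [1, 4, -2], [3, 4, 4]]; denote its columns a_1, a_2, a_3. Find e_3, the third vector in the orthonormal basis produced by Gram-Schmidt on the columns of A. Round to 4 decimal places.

e_3 = (0.5774, -0.5774, 0.5774)

a_1 = (-2, 1, 3); ‖a_1‖ = 3.7417, so e_1 = (-0.5345, 0.2673, 0.8018).
e_1·a_2 = (-0.5345)·0 + 0.2673·4 + 0.8018·4 = 4.2762.
u_2 = a_2 − 4.2762·e_1 = (2.2857, 2.8571, 0.5714).
‖u_2‖ = 3.7033, so e_2 = (0.6172, 0.7715, 0.1543).
e_1·a_3 = (-0.5345)·1 + 0.2673·(-2) + 0.8018·4 = 2.1381; e_2·a_3 = 0.6172·1 + 0.7715·(-2) + 0.1543·4 = -0.3086.
u_3 = a_3 − 2.1381·e_1 + 0.3086·e_2 = (2.3333, -2.3333, 2.3333).
‖u_3‖ = 4.0415, so e_3 = (0.5774, -0.5774, 0.5774).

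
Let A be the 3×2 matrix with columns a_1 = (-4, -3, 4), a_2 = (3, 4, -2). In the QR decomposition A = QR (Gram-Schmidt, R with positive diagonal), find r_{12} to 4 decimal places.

a_1 = (-4, -3, 4); ‖a_1‖ = 6.4031, so q_1 = (-0.6247, -0.4685, 0.6247).
r_{12} = q_1·a_2 = -4.9976.

r_{12} = -4.9976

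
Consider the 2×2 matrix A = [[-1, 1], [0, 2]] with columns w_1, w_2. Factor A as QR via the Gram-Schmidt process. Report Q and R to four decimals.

q_1 = w_1/‖w_1‖ = (-1, 0)/1.0000 = (-1.0000, 0.0000).
r_{12} = q_1·w_2 = -1.0000.
u_2 = w_2 + 1.0000·q_1 = (0.0000, 2.0000).
‖u_2‖ = 2.0000, so q_2 = (0.0000, 1.0000).

Q = [[-1.0000, 0.0000], [0.0000, 1.0000]], R = [[1.0000, -1.0000], [0.0000, 2.0000]]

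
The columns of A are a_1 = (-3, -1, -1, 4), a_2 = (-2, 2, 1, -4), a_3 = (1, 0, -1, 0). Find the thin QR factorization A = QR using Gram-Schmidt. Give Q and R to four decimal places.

a_1 = (-3, -1, -1, 4); ‖a_1‖ = 5.1962, so e_1 = (-0.5774, -0.1925, -0.1925, 0.7698).
e_1·a_2 = (-0.5774)·(-2) + (-0.1925)·2 + (-0.1925)·1 + 0.7698·(-4) = -2.5019.
u_2 = a_2 + 2.5019·e_1 = (-3.4444, 1.5185, 0.5185, -2.0741).
‖u_2‖ = 4.3291, so e_2 = (-0.7957, 0.3508, 0.1198, -0.4791).
e_1·a_3 = (-0.5774)·1 + (-0.1925)·0 + (-0.1925)·(-1) + 0.7698·0 = -0.3849; e_2·a_3 = (-0.7957)·1 + 0.3508·0 + 0.1198·(-1) + (-0.4791)·0 = -0.9154.
u_3 = a_3 + 0.3849·e_1 + 0.9154·e_2 = (0.0494, 0.2470, -0.9644, -0.1423).
‖u_3‖ = 1.0069, so e_3 = (0.0491, 0.2453, -0.9578, -0.1413).

Q = [[-0.5774, -0.7957, 0.0491], [-0.1925, 0.3508, 0.2453], [-0.1925, 0.1198, -0.9578], [0.7698, -0.4791, -0.1413]], R = [[5.1962, -2.5019, -0.3849], [0.0000, 4.3291, -0.9154], [0.0000, 0.0000, 1.0069]]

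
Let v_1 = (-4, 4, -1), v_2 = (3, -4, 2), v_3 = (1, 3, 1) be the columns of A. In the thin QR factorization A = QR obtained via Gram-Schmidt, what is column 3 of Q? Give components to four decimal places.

q_3 = (0.5298, 0.6623, 0.5298)

v_1 = (-4, 4, -1); ‖v_1‖ = 5.7446, so q_1 = (-0.6963, 0.6963, -0.1741).
q_1·v_2 = (-0.6963)·3 + 0.6963·(-4) + (-0.1741)·2 = -5.2223.
u_2 = v_2 + 5.2223·q_1 = (-0.6364, -0.3636, 1.0909).
‖u_2‖ = 1.3143, so q_2 = (-0.4842, -0.2767, 0.8301).
q_1·v_3 = (-0.6963)·1 + 0.6963·3 + (-0.1741)·1 = 1.2185; q_2·v_3 = (-0.4842)·1 + (-0.2767)·3 + 0.8301·1 = -0.4842.
u_3 = v_3 − 1.2185·q_1 + 0.4842·q_2 = (1.6140, 2.0175, 1.6140).
‖u_3‖ = 3.0464, so q_3 = (0.5298, 0.6623, 0.5298).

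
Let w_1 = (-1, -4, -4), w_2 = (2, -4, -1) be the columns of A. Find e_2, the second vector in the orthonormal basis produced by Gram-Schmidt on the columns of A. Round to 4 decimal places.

e_2 = (0.7612, -0.5437, 0.3534)

w_1 = (-1, -4, -4); ‖w_1‖ = 5.7446, so e_1 = (-0.1741, -0.6963, -0.6963).
e_1·w_2 = (-0.1741)·2 + (-0.6963)·(-4) + (-0.6963)·(-1) = 3.1334.
u_2 = w_2 − 3.1334·e_1 = (2.5455, -1.8182, 1.1818).
‖u_2‖ = 3.3439, so e_2 = (0.7612, -0.5437, 0.3534).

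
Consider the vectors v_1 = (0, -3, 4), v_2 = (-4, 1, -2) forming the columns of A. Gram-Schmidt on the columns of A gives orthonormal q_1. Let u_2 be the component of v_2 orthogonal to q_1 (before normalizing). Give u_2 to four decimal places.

u_2 = (-4.0000, -0.3200, -0.2400)

q_1 = v_1/‖v_1‖ = (0, -3, 4)/5.0000 = (0.0000, -0.6000, 0.8000).
r_{12} = q_1·v_2 = -2.2000.
u_2 = v_2 + 2.2000·q_1 = (-4.0000, -0.3200, -0.2400).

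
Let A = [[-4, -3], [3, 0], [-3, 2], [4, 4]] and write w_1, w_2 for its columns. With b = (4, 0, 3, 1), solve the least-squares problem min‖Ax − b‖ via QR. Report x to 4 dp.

e_1 = w_1/‖w_1‖ = (-4, 3, -3, 4)/7.0711 = (-0.5657, 0.4243, -0.4243, 0.5657).
r_{12} = e_1·w_2 = 3.1113.
u_2 = w_2 − 3.1113·e_1 = (-1.2400, -1.3200, 3.3200, 2.2400).
‖u_2‖ = 4.3955, so e_2 = (-0.2821, -0.3003, 0.7553, 0.5096).
Qᵀb = (-2.9698, 1.6472).
Back-substitute: x_2 = 1.6472/4.3955 = 0.3747.
x_1 = (-2.9698 − 3.1113·0.3747)/7.0711 = -0.5849.

x = (-0.5849, 0.3747)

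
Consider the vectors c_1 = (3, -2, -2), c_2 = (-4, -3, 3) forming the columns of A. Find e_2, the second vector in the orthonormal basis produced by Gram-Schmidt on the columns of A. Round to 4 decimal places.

c_1 = (3, -2, -2); ‖c_1‖ = 4.1231, so e_1 = (0.7276, -0.4851, -0.4851).
e_1·c_2 = 0.7276·(-4) + (-0.4851)·(-3) + (-0.4851)·3 = -2.9104.
u_2 = c_2 + 2.9104·e_1 = (-1.8824, -4.4118, 1.5882).
‖u_2‖ = 5.0527, so e_2 = (-0.3725, -0.8732, 0.3143).

e_2 = (-0.3725, -0.8732, 0.3143)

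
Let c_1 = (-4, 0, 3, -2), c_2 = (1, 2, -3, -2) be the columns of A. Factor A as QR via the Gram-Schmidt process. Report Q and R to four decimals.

Q = [[-0.7428, -0.0619], [0.0000, 0.5129], [0.5571, -0.5306], [-0.3714, -0.6720]], R = [[5.3852, -1.6713], [0.0000, 3.8996]]

c_1 = (-4, 0, 3, -2); ‖c_1‖ = 5.3852, so e_1 = (-0.7428, 0.0000, 0.5571, -0.3714).
e_1·c_2 = (-0.7428)·1 + 0.0000·2 + 0.5571·(-3) + (-0.3714)·(-2) = -1.6713.
u_2 = c_2 + 1.6713·e_1 = (-0.2414, 2.0000, -2.0690, -2.6207).
‖u_2‖ = 3.8996, so e_2 = (-0.0619, 0.5129, -0.5306, -0.6720).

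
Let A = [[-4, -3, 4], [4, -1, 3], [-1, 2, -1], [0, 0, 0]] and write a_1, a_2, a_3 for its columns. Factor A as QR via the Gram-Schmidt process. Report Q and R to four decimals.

a_1 = (-4, 4, -1, 0); ‖a_1‖ = 5.7446, so q_1 = (-0.6963, 0.6963, -0.1741, 0.0000).
q_1·a_2 = (-0.6963)·(-3) + 0.6963·(-1) + (-0.1741)·2 + 0.0000·0 = 1.0445.
u_2 = a_2 − 1.0445·q_1 = (-2.2727, -1.7273, 2.1818, 0.0000).
‖u_2‖ = 3.5929, so q_2 = (-0.6326, -0.4807, 0.6073, 0.0000).
q_1·a_3 = (-0.6963)·4 + 0.6963·3 + (-0.1741)·(-1) + 0.0000·0 = -0.5222; q_2·a_3 = (-0.6326)·4 + (-0.4807)·3 + 0.6073·(-1) + 0.0000·0 = -4.5797.
u_3 = a_3 + 0.5222·q_1 + 4.5797·q_2 = (0.7394, 1.1620, 1.6901, 0.0000).
‖u_3‖ = 2.1803, so q_3 = (0.3392, 0.5330, 0.7752, 0.0000).

Q = [[-0.6963, -0.6326, 0.3392], [0.6963, -0.4807, 0.5330], [-0.1741, 0.6073, 0.7752], [0.0000, 0.0000, 0.0000]], R = [[5.7446, 1.0445, -0.5222], [0.0000, 3.5929, -4.5797], [0.0000, 0.0000, 2.1803]]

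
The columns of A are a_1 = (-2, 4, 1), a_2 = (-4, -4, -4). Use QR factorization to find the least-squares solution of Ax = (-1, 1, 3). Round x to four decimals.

x = (0.3333, -0.1667)

a_1 = (-2, 4, 1); ‖a_1‖ = 4.5826, so e_1 = (-0.4364, 0.8729, 0.2182).
e_1·a_2 = (-0.4364)·(-4) + 0.8729·(-4) + 0.2182·(-4) = -2.6186.
u_2 = a_2 + 2.6186·e_1 = (-5.1429, -1.7143, -3.4286).
‖u_2‖ = 6.4143, so e_2 = (-0.8018, -0.2673, -0.5345).
Qᵀb = (1.9640, -1.0690).
Back-substitute: x_2 = -1.0690/6.4143 = -0.1667.
x_1 = (1.9640 + 2.6186·(-0.1667))/4.5826 = 0.3333.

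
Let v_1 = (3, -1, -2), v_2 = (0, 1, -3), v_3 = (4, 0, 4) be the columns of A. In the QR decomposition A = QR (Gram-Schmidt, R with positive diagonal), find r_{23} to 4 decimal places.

v_1 = (3, -1, -2); ‖v_1‖ = 3.7417, so q_1 = (0.8018, -0.2673, -0.5345).
q_1·v_2 = 0.8018·0 + (-0.2673)·1 + (-0.5345)·(-3) = 1.3363.
u_2 = v_2 − 1.3363·q_1 = (-1.0714, 1.3571, -2.2857).
‖u_2‖ = 2.8661, so q_2 = (-0.3738, 0.4735, -0.7975).
r_{23} = q_2·v_3 = -4.6854.

r_{23} = -4.6854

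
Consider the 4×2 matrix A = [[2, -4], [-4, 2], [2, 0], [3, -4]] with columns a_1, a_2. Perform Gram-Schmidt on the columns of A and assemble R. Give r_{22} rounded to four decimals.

r_{22} = 3.4989

q_1 = a_1/‖a_1‖ = (2, -4, 2, 3)/5.7446 = (0.3482, -0.6963, 0.3482, 0.5222).
r_{12} = q_1·a_2 = -4.8742.
u_2 = a_2 + 4.8742·q_1 = (-2.3030, -1.3939, 1.6970, -1.4545).
r_{22} = ‖u_2‖ = 3.4989.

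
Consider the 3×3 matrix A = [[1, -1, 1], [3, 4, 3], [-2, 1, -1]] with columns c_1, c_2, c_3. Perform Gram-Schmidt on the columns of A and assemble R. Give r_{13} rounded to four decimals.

r_{13} = 3.2071

e_1 = c_1/‖c_1‖ = (1, 3, -2)/3.7417 = (0.2673, 0.8018, -0.5345).
r_{13} = e_1·c_3 = 3.2071.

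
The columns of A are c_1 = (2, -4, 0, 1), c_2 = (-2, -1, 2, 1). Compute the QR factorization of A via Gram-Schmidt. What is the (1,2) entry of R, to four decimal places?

r_{12} = 0.2182

e_1 = c_1/‖c_1‖ = (2, -4, 0, 1)/4.5826 = (0.4364, -0.8729, 0.0000, 0.2182).
r_{12} = e_1·c_2 = 0.2182.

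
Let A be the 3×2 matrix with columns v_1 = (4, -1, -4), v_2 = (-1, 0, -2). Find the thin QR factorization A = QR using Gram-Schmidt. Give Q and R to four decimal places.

Q = [[0.6963, -0.6988], [-0.1741, 0.0570], [-0.6963, -0.7130]], R = [[5.7446, 0.6963], [0.0000, 2.1249]]

v_1 = (4, -1, -4); ‖v_1‖ = 5.7446, so q_1 = (0.6963, -0.1741, -0.6963).
q_1·v_2 = 0.6963·(-1) + (-0.1741)·0 + (-0.6963)·(-2) = 0.6963.
u_2 = v_2 − 0.6963·q_1 = (-1.4848, 0.1212, -1.5152).
‖u_2‖ = 2.1249, so q_2 = (-0.6988, 0.0570, -0.7130).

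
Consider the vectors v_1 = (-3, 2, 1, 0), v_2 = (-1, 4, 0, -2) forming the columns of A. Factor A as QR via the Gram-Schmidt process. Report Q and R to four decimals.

Q = [[-0.8018, 0.3861], [0.5345, 0.6909], [0.2673, -0.2235], [0.0000, -0.5689]], R = [[3.7417, 2.9399], [0.0000, 3.5153]]

v_1 = (-3, 2, 1, 0); ‖v_1‖ = 3.7417, so e_1 = (-0.8018, 0.5345, 0.2673, 0.0000).
e_1·v_2 = (-0.8018)·(-1) + 0.5345·4 + 0.2673·0 + 0.0000·(-2) = 2.9399.
u_2 = v_2 − 2.9399·e_1 = (1.3571, 2.4286, -0.7857, -2.0000).
‖u_2‖ = 3.5153, so e_2 = (0.3861, 0.6909, -0.2235, -0.5689).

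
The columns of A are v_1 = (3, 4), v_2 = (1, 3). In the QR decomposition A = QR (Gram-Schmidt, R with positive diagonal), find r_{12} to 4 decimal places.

r_{12} = 3.0000

v_1 = (3, 4); ‖v_1‖ = 5.0000, so q_1 = (0.6000, 0.8000).
r_{12} = q_1·v_2 = 3.0000.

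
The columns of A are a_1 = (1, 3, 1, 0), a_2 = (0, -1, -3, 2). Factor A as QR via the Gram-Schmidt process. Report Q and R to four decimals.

a_1 = (1, 3, 1, 0); ‖a_1‖ = 3.3166, so q_1 = (0.3015, 0.9045, 0.3015, 0.0000).
q_1·a_2 = 0.3015·0 + 0.9045·(-1) + 0.3015·(-3) + 0.0000·2 = -1.8091.
u_2 = a_2 + 1.8091·q_1 = (0.5455, 0.6364, -2.4545, 2.0000).
‖u_2‖ = 3.2753, so q_2 = (0.1665, 0.1943, -0.7494, 0.6106).

Q = [[0.3015, 0.1665], [0.9045, 0.1943], [0.3015, -0.7494], [0.0000, 0.6106]], R = [[3.3166, -1.8091], [0.0000, 3.2753]]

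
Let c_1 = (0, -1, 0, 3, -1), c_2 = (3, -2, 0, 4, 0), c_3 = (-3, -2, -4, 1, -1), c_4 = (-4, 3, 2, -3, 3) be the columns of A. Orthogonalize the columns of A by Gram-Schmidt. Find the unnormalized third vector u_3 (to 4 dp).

c_1 = (0, -1, 0, 3, -1); ‖c_1‖ = 3.3166, so e_1 = (0.0000, -0.3015, 0.0000, 0.9045, -0.3015).
e_1·c_2 = 0.0000·3 + (-0.3015)·(-2) + 0.0000·0 + 0.9045·4 + (-0.3015)·0 = 4.2212.
u_2 = c_2 − 4.2212·e_1 = (3.0000, -0.7273, 0.0000, 0.1818, 1.2727).
‖u_2‖ = 3.3439, so e_2 = (0.8971, -0.2175, 0.0000, 0.0544, 0.3806).
e_1·c_3 = 0.0000·(-3) + (-0.3015)·(-2) + 0.0000·(-4) + 0.9045·1 + (-0.3015)·(-1) = 1.8091; e_2·c_3 = 0.8971·(-3) + (-0.2175)·(-2) + 0.0000·(-4) + 0.0544·1 + 0.3806·(-1) = -2.5827.
u_3 = c_3 − 1.8091·e_1 + 2.5827·e_2 = (-0.6829, -2.0163, -4.0000, -0.4959, 0.5285).

u_3 = (-0.6829, -2.0163, -4.0000, -0.4959, 0.5285)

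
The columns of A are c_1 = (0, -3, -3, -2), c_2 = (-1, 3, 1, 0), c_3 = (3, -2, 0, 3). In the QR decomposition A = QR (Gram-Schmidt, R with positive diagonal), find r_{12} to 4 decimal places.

r_{12} = -2.5584

c_1 = (0, -3, -3, -2); ‖c_1‖ = 4.6904, so q_1 = (0.0000, -0.6396, -0.6396, -0.4264).
r_{12} = q_1·c_2 = -2.5584.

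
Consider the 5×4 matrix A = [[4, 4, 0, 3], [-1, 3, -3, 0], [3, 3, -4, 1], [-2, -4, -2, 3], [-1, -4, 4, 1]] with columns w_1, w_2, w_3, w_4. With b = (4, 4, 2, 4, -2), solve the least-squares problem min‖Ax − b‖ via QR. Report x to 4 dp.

w_1 = (4, -1, 3, -2, -1); ‖w_1‖ = 5.5678, so e_1 = (0.7184, -0.1796, 0.5388, -0.3592, -0.1796).
e_1·w_2 = 0.7184·4 + (-0.1796)·3 + 0.5388·3 + (-0.3592)·(-4) + (-0.1796)·(-4) = 6.1066.
u_2 = w_2 − 6.1066·e_1 = (-0.3871, 4.0968, -0.2903, -1.8065, -2.9032).
‖u_2‖ = 5.3581, so e_2 = (-0.0722, 0.7646, -0.0542, -0.3371, -0.5418).
e_1·w_3 = 0.7184·0 + (-0.1796)·(-3) + 0.5388·(-4) + (-0.3592)·(-2) + (-0.1796)·4 = -1.6164; e_2·w_3 = (-0.0722)·0 + 0.7646·(-3) + (-0.0542)·(-4) + (-0.3371)·(-2) + (-0.5418)·4 = -3.5701.
u_3 = w_3 + 1.6164·e_1 + 3.5701·e_2 = (0.9034, -0.5607, -3.3225, -3.7843, 1.7753).
‖u_3‖ = 5.4444, so e_3 = (0.1659, -0.1030, -0.6103, -0.6951, 0.3261).
e_1·w_4 = 0.7184·3 + (-0.1796)·0 + 0.5388·1 + (-0.3592)·3 + (-0.1796)·1 = 1.4368; e_2·w_4 = (-0.0722)·3 + 0.7646·0 + (-0.0542)·1 + (-0.3371)·3 + (-0.5418)·1 = -1.8242; e_3·w_4 = 0.1659·3 + (-0.1030)·0 + (-0.6103)·1 + (-0.6951)·3 + 0.3261·1 = -1.8716.
u_4 = w_4 − 1.4368·e_1 + 1.8242·e_2 + 1.8716·e_3 = (2.1465, 1.4601, -1.0152, 1.6002, 0.8800).
‖u_4‖ = 3.3324, so e_4 = (0.6441, 0.4381, -0.3046, 0.4802, 0.2641).
Qᵀb = (2.1553, 2.3961, -4.4012, 5.1125).
Back-substitute: x_4 = 5.1125/3.3324 = 1.5342.
x_3 = (-4.4012 + 1.8716·1.5342)/5.4444 = -0.2810.
x_2 = (2.3961 + 3.5701·(-0.2810) + 1.8242·1.5342)/5.3581 = 0.7823.
x_1 = (2.1553 − 6.1066·0.7823 + 1.6164·(-0.2810) − 1.4368·1.5342)/5.5678 = -0.9484.

x = (-0.9484, 0.7823, -0.2810, 1.5342)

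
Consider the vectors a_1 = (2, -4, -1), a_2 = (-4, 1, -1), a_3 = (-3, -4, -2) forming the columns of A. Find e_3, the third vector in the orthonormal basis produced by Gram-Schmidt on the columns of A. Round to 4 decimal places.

e_1 = a_1/‖a_1‖ = (2, -4, -1)/4.5826 = (0.4364, -0.8729, -0.2182).
r_{12} = e_1·a_2 = -2.4004.
u_2 = a_2 + 2.4004·e_1 = (-2.9524, -1.0952, -1.5238).
‖u_2‖ = 3.4983, so e_2 = (-0.8439, -0.3131, -0.4356).
r_{13} = e_1·a_3 = 2.6186; r_{23} = e_2·a_3 = 4.6553.
u_3 = a_3 − 2.6186·e_1 − 4.6553·e_2 = (-0.2140, -0.2568, 0.5992).
‖u_3‖ = 0.6862, so e_3 = (-0.3119, -0.3743, 0.8733).

e_3 = (-0.3119, -0.3743, 0.8733)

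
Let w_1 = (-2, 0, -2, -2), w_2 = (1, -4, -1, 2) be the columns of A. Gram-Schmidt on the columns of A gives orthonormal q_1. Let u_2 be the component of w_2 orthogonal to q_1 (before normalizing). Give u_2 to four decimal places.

u_2 = (0.3333, -4.0000, -1.6667, 1.3333)

w_1 = (-2, 0, -2, -2); ‖w_1‖ = 3.4641, so q_1 = (-0.5774, 0.0000, -0.5774, -0.5774).
q_1·w_2 = (-0.5774)·1 + 0.0000·(-4) + (-0.5774)·(-1) + (-0.5774)·2 = -1.1547.
u_2 = w_2 + 1.1547·q_1 = (0.3333, -4.0000, -1.6667, 1.3333).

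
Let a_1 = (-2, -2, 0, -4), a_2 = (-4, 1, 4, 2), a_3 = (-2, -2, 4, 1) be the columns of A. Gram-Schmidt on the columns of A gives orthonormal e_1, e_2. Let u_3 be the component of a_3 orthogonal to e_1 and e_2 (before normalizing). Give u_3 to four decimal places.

u_3 = (1.0860, -2.2172, 1.3575, 0.5656)

a_1 = (-2, -2, 0, -4); ‖a_1‖ = 4.8990, so e_1 = (-0.4082, -0.4082, 0.0000, -0.8165).
e_1·a_2 = (-0.4082)·(-4) + (-0.4082)·1 + 0.0000·4 + (-0.8165)·2 = -0.4082.
u_2 = a_2 + 0.4082·e_1 = (-4.1667, 0.8333, 4.0000, 1.6667).
‖u_2‖ = 6.0690, so e_2 = (-0.6865, 0.1373, 0.6591, 0.2746).
e_1·a_3 = (-0.4082)·(-2) + (-0.4082)·(-2) + 0.0000·4 + (-0.8165)·1 = 0.8165; e_2·a_3 = (-0.6865)·(-2) + 0.1373·(-2) + 0.6591·4 + 0.2746·1 = 4.0094.
u_3 = a_3 − 0.8165·e_1 − 4.0094·e_2 = (1.0860, -2.2172, 1.3575, 0.5656).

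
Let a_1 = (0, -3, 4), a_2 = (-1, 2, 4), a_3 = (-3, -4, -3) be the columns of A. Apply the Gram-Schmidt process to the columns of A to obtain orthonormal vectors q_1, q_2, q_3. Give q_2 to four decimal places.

q_2 = (-0.2425, 0.7761, 0.5821)

q_1 = a_1/‖a_1‖ = (0, -3, 4)/5.0000 = (0.0000, -0.6000, 0.8000).
r_{12} = q_1·a_2 = 2.0000.
u_2 = a_2 − 2.0000·q_1 = (-1.0000, 3.2000, 2.4000).
‖u_2‖ = 4.1231, so q_2 = (-0.2425, 0.7761, 0.5821).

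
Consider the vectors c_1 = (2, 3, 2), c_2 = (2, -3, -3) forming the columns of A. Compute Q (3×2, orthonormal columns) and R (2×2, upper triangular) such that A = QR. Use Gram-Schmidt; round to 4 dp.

Q = [[0.4851, 0.8539], [0.7276, -0.2745], [0.4851, -0.4422]], R = [[4.1231, -2.6679], [0.0000, 3.8578]]

e_1 = c_1/‖c_1‖ = (2, 3, 2)/4.1231 = (0.4851, 0.7276, 0.4851).
r_{12} = e_1·c_2 = -2.6679.
u_2 = c_2 + 2.6679·e_1 = (3.2941, -1.0588, -1.7059).
‖u_2‖ = 3.8578, so e_2 = (0.8539, -0.2745, -0.4422).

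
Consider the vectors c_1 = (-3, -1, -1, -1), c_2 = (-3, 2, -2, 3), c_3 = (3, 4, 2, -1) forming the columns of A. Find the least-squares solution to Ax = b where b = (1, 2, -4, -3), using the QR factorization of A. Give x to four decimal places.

q_1 = c_1/‖c_1‖ = (-3, -1, -1, -1)/3.4641 = (-0.8660, -0.2887, -0.2887, -0.2887).
r_{12} = q_1·c_2 = 1.7321.
u_2 = c_2 − 1.7321·q_1 = (-1.5000, 2.5000, -1.5000, 3.5000).
‖u_2‖ = 4.7958, so q_2 = (-0.3128, 0.5213, -0.3128, 0.7298).
r_{13} = q_1·c_3 = -4.0415; r_{23} = q_2·c_3 = -0.2085.
u_3 = c_3 + 4.0415·q_1 + 0.2085·q_2 = (-0.5652, 2.9420, 0.7681, -2.0145).
‖u_3‖ = 3.6910, so q_3 = (-0.1531, 0.7971, 0.2081, -0.5458).
Qᵀb = (0.5774, -0.2085, 2.2460).
Back-substitute: x_3 = 2.2460/3.6910 = 0.6085.
x_2 = (-0.2085 + 0.2085·0.6085)/4.7958 = -0.0170.
x_1 = (0.5774 − 1.7321·(-0.0170) + 4.0415·0.6085)/3.4641 = 0.8851.

x = (0.8851, -0.0170, 0.6085)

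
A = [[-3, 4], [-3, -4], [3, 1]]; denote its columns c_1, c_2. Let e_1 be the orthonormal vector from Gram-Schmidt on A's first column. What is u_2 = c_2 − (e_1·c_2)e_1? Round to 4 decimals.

u_2 = (4.3333, -3.6667, 0.6667)

c_1 = (-3, -3, 3); ‖c_1‖ = 5.1962, so e_1 = (-0.5774, -0.5774, 0.5774).
e_1·c_2 = (-0.5774)·4 + (-0.5774)·(-4) + 0.5774·1 = 0.5774.
u_2 = c_2 − 0.5774·e_1 = (4.3333, -3.6667, 0.6667).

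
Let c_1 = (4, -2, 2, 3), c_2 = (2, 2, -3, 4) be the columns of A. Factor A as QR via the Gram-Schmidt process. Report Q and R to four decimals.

c_1 = (4, -2, 2, 3); ‖c_1‖ = 5.7446, so q_1 = (0.6963, -0.3482, 0.3482, 0.5222).
q_1·c_2 = 0.6963·2 + (-0.3482)·2 + 0.3482·(-3) + 0.5222·4 = 1.7408.
u_2 = c_2 − 1.7408·q_1 = (0.7879, 2.6061, -3.6061, 3.0909).
‖u_2‖ = 5.4745, so q_2 = (0.1439, 0.4760, -0.6587, 0.5646).

Q = [[0.6963, 0.1439], [-0.3482, 0.4760], [0.3482, -0.6587], [0.5222, 0.5646]], R = [[5.7446, 1.7408], [0.0000, 5.4745]]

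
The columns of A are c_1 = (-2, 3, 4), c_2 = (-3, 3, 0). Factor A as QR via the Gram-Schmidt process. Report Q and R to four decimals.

Q = [[-0.3714, -0.6142], [0.5571, 0.4526], [0.7428, -0.6465]], R = [[5.3852, 2.7854], [0.0000, 3.2002]]

e_1 = c_1/‖c_1‖ = (-2, 3, 4)/5.3852 = (-0.3714, 0.5571, 0.7428).
r_{12} = e_1·c_2 = 2.7854.
u_2 = c_2 − 2.7854·e_1 = (-1.9655, 1.4483, -2.0690).
‖u_2‖ = 3.2002, so e_2 = (-0.6142, 0.4526, -0.6465).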